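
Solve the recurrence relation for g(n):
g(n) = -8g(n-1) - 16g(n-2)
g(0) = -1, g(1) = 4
Characteristic equation: x² + 8x + 16 = 0, which is (x - (-4))².
Repeated root r = -4.
General solution: g(n) = (A + Bn)·(-4)^n.
From g(0) = -1: A = -1.
From g(1) = 4: (A + B)·(-4) = 4 ⇒ B = 0.
So g(n) = \left(-1\right) \cdot (-4)^n.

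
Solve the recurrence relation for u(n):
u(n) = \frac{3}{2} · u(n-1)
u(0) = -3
Pure geometric recurrence with ratio \frac{3}{2}.
By induction u(n) = u(0) · (\frac{3}{2})^n = - 3 \left(\frac{3}{2}\right)^{n}.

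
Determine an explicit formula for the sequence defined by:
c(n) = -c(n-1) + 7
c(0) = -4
First-order linear non-homogeneous.
Homogeneous solution: c_h(n) = A·(-1)^n.
Try constant particular solution c_p = K: K = -K + 7 ⇒ K = \frac{7}{2}.
General: c(n) = A·(-1)^n + \frac{7}{2}.
Apply c(0) = -4: A + \frac{7}{2} = -4 ⇒ A = - \frac{15}{2}.
So c(n) = \frac{7}{2} - \frac{15 \left(-1\right)^{n}}{2}.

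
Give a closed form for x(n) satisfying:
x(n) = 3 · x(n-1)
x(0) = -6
Pure geometric recurrence with ratio 3.
By induction x(n) = x(0) · (3)^n = - 6 \cdot 3^{n}.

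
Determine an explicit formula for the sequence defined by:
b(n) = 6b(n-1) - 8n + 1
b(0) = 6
First-order linear with linear forcing.
Homogeneous solution: b_h(n) = A·(6)^n.
Try particular b_p(n) = pn + q. Substituting:
  pn + q = 6(p(n-1) + q) - 8n + 1.
Matching the n-coefficient: p = 6p - 8 ⇒ p = \frac{8}{5}.
Matching constants: q = -6p + 6q + 1 ⇒ q = \frac{43}{25}.
General: b(n) = A·(6)^n + \frac{8 n}{5} + \frac{43}{25}.
Apply b(0) = 6: A + \frac{43}{25} = 6 ⇒ A = \frac{107}{25}.
So b(n) = \frac{107 \cdot 6^{n}}{25} + \frac{8 n}{5} + \frac{43}{25}.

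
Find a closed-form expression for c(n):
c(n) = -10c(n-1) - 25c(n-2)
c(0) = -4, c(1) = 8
Characteristic equation: x² + 10x + 25 = 0, which is (x - (-5))².
Repeated root r = -5.
General solution: c(n) = (A + Bn)·(-5)^n.
From c(0) = -4: A = -4.
From c(1) = 8: (A + B)·(-5) = 8 ⇒ B = \frac{12}{5}.
So c(n) = \left(\frac{12 n}{5} - 4\right) \cdot (-5)^n.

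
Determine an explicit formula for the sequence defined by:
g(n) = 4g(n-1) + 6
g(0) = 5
First-order linear non-homogeneous.
Homogeneous solution: g_h(n) = A·(4)^n.
Try constant particular solution g_p = K: K = 4K + 6 ⇒ K = -2.
General: g(n) = A·(4)^n - 2.
Apply g(0) = 5: A - 2 = 5 ⇒ A = 7.
So g(n) = 7 \cdot 4^{n} - 2.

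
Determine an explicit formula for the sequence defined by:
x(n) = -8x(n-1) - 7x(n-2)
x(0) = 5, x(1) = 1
Characteristic equation: x² + 8x + 7 = 0, which factors as (x - (-1))(x - (-7)) = 0.
Roots r₁ = -1, r₂ = -7 (distinct).
General solution: x(n) = A·(-1)^n + B·(-7)^n.
From x(0) = 5: A + B = 5.
From x(1) = 1: -A - 7B = 1.
Solving: A = 6, B = -1.
So x(n) = 6 \left(-1\right)^{n} - \left(-7\right)^{n}.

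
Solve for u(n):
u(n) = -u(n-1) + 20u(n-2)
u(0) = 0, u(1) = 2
Characteristic equation: x² + x - 20 = 0, which factors as (x - (4))(x - (-5)) = 0.
Roots r₁ = 4, r₂ = -5 (distinct).
General solution: u(n) = A·(4)^n + B·(-5)^n.
From u(0) = 0: A + B = 0.
From u(1) = 2: 4A - 5B = 2.
Solving: A = \frac{2}{9}, B = - \frac{2}{9}.
So u(n) = - \frac{2 \left(-5\right)^{n}}{9} + \frac{2 \cdot 4^{n}}{9}.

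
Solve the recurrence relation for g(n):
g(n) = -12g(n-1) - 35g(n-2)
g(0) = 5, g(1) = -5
Characteristic equation: x² + 12x + 35 = 0, which factors as (x - (-5))(x - (-7)) = 0.
Roots r₁ = -5, r₂ = -7 (distinct).
General solution: g(n) = A·(-5)^n + B·(-7)^n.
From g(0) = 5: A + B = 5.
From g(1) = -5: -5A - 7B = -5.
Solving: A = 15, B = -10.
So g(n) = 15 \left(-5\right)^{n} - 10 \left(-7\right)^{n}.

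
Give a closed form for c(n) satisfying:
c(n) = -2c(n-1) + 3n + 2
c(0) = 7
First-order linear with linear forcing.
Homogeneous solution: c_h(n) = A·(-2)^n.
Try particular c_p(n) = pn + q. Substituting:
  pn + q = -2(p(n-1) + q) + 3n + 2.
Matching the n-coefficient: p = -2p + 3 ⇒ p = 1.
Matching constants: q = 2p - 2q + 2 ⇒ q = \frac{4}{3}.
General: c(n) = A·(-2)^n + n + \frac{4}{3}.
Apply c(0) = 7: A + \frac{4}{3} = 7 ⇒ A = \frac{17}{3}.
So c(n) = \frac{17 \left(-2\right)^{n}}{3} + n + \frac{4}{3}.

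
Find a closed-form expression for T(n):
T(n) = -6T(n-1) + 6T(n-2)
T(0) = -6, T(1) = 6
Characteristic equation: x² + 6x - 6 = 0.
Discriminant Δ = (-6)² + 4·(6) = 60.
Roots r₁,₂ = (-6 ± √60)/2, so r₁ = -3 + \sqrt{15}, r₂ = - \sqrt{15} - 3.
General solution: T(n) = A·r₁^n + B·r₂^n.
From the initial conditions, A + B = -6 and r₁A + r₂B = 6.
Since r₁ - r₂ = √60: A = (6 - (-6)r₂)/√60 = -3 - \frac{2 \sqrt{15}}{5}, and B = -6 - A = -3 + \frac{2 \sqrt{15}}{5}.
So T(n) = \left(-3 - \frac{2 \sqrt{15}}{5}\right)\left(-3 + \sqrt{15}\right)^n + \left(-3 + \frac{2 \sqrt{15}}{5}\right)\left(- \sqrt{15} - 3\right)^n.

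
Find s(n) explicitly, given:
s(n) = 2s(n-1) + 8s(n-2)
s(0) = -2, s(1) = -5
Characteristic equation: x² - 2x - 8 = 0, which factors as (x - (-2))(x - (4)) = 0.
Roots r₁ = -2, r₂ = 4 (distinct).
General solution: s(n) = A·(-2)^n + B·(4)^n.
From s(0) = -2: A + B = -2.
From s(1) = -5: -2A + 4B = -5.
Solving: A = - \frac{1}{2}, B = - \frac{3}{2}.
So s(n) = - \frac{\left(-2\right)^{n}}{2} - \frac{3 \cdot 4^{n}}{2}.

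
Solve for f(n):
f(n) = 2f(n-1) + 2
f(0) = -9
First-order linear non-homogeneous.
Homogeneous solution: f_h(n) = A·(2)^n.
Try constant particular solution f_p = K: K = 2K + 2 ⇒ K = -2.
General: f(n) = A·(2)^n - 2.
Apply f(0) = -9: A - 2 = -9 ⇒ A = -7.
So f(n) = - 7 \cdot 2^{n} - 2.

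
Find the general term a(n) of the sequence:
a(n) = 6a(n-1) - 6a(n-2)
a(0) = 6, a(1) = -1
Characteristic equation: x² - 6x + 6 = 0.
Discriminant Δ = (6)² + 4·(-6) = 12.
Roots r₁,₂ = (6 ± √12)/2, so r₁ = \sqrt{3} + 3, r₂ = 3 - \sqrt{3}.
General solution: a(n) = A·r₁^n + B·r₂^n.
From the initial conditions, A + B = 6 and r₁A + r₂B = -1.
Since r₁ - r₂ = √12: A = (-1 - (6)r₂)/√12 = 3 - \frac{19 \sqrt{3}}{6}, and B = 6 - A = 3 + \frac{19 \sqrt{3}}{6}.
So a(n) = \left(3 - \frac{19 \sqrt{3}}{6}\right)\left(\sqrt{3} + 3\right)^n + \left(3 + \frac{19 \sqrt{3}}{6}\right)\left(3 - \sqrt{3}\right)^n.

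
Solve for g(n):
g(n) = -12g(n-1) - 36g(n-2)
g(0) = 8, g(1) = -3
Characteristic equation: x² + 12x + 36 = 0, which is (x - (-6))².
Repeated root r = -6.
General solution: g(n) = (A + Bn)·(-6)^n.
From g(0) = 8: A = 8.
From g(1) = -3: (A + B)·(-6) = -3 ⇒ B = - \frac{15}{2}.
So g(n) = \left(8 - \frac{15 n}{2}\right) \cdot (-6)^n.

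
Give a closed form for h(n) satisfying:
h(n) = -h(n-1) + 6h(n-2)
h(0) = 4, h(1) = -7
Characteristic equation: x² + x - 6 = 0, which factors as (x - (2))(x - (-3)) = 0.
Roots r₁ = 2, r₂ = -3 (distinct).
General solution: h(n) = A·(2)^n + B·(-3)^n.
From h(0) = 4: A + B = 4.
From h(1) = -7: 2A - 3B = -7.
Solving: A = 1, B = 3.
So h(n) = 3 \left(-3\right)^{n} + 2^{n}.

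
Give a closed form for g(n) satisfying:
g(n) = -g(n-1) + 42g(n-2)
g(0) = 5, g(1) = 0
Characteristic equation: x² + x - 42 = 0, which factors as (x - (6))(x - (-7)) = 0.
Roots r₁ = 6, r₂ = -7 (distinct).
General solution: g(n) = A·(6)^n + B·(-7)^n.
From g(0) = 5: A + B = 5.
From g(1) = 0: 6A - 7B = 0.
Solving: A = \frac{35}{13}, B = \frac{30}{13}.
So g(n) = \frac{30 \left(-7\right)^{n}}{13} + \frac{35 \cdot 6^{n}}{13}.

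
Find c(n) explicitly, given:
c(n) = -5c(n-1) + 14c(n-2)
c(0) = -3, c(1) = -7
Characteristic equation: x² + 5x - 14 = 0, which factors as (x - (-7))(x - (2)) = 0.
Roots r₁ = -7, r₂ = 2 (distinct).
General solution: c(n) = A·(-7)^n + B·(2)^n.
From c(0) = -3: A + B = -3.
From c(1) = -7: -7A + 2B = -7.
Solving: A = \frac{1}{9}, B = - \frac{28}{9}.
So c(n) = \frac{\left(-7\right)^{n}}{9} - \frac{28 \cdot 2^{n}}{9}.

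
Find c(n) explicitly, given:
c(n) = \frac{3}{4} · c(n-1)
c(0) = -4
Pure geometric recurrence with ratio \frac{3}{4}.
By induction c(n) = c(0) · (\frac{3}{4})^n = - 4 \left(\frac{3}{4}\right)^{n}.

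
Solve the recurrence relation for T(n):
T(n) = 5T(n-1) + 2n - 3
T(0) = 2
First-order linear with linear forcing.
Homogeneous solution: T_h(n) = A·(5)^n.
Try particular T_p(n) = pn + q. Substituting:
  pn + q = 5(p(n-1) + q) + 2n - 3.
Matching the n-coefficient: p = 5p + 2 ⇒ p = - \frac{1}{2}.
Matching constants: q = -5p + 5q - 3 ⇒ q = \frac{1}{8}.
General: T(n) = A·(5)^n - \frac{n}{2} + \frac{1}{8}.
Apply T(0) = 2: A + \frac{1}{8} = 2 ⇒ A = \frac{15}{8}.
So T(n) = \frac{15 \cdot 5^{n}}{8} - \frac{n}{2} + \frac{1}{8}.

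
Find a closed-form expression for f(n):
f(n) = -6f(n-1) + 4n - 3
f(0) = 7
First-order linear with linear forcing.
Homogeneous solution: f_h(n) = A·(-6)^n.
Try particular f_p(n) = pn + q. Substituting:
  pn + q = -6(p(n-1) + q) + 4n - 3.
Matching the n-coefficient: p = -6p + 4 ⇒ p = \frac{4}{7}.
Matching constants: q = 6p - 6q - 3 ⇒ q = \frac{3}{49}.
General: f(n) = A·(-6)^n + \frac{4 n}{7} + \frac{3}{49}.
Apply f(0) = 7: A + \frac{3}{49} = 7 ⇒ A = \frac{340}{49}.
So f(n) = \frac{340 \left(-6\right)^{n}}{49} + \frac{4 n}{7} + \frac{3}{49}.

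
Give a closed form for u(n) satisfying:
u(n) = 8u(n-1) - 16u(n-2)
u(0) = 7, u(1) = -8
Characteristic equation: x² - 8x + 16 = 0, which is (x - (4))².
Repeated root r = 4.
General solution: u(n) = (A + Bn)·(4)^n.
From u(0) = 7: A = 7.
From u(1) = -8: (A + B)·(4) = -8 ⇒ B = -9.
So u(n) = \left(7 - 9 n\right) \cdot (4)^n.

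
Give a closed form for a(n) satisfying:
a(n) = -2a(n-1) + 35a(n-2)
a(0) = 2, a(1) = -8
Characteristic equation: x² + 2x - 35 = 0, which factors as (x - (-7))(x - (5)) = 0.
Roots r₁ = -7, r₂ = 5 (distinct).
General solution: a(n) = A·(-7)^n + B·(5)^n.
From a(0) = 2: A + B = 2.
From a(1) = -8: -7A + 5B = -8.
Solving: A = \frac{3}{2}, B = \frac{1}{2}.
So a(n) = \frac{3 \left(-7\right)^{n}}{2} + \frac{5^{n}}{2}.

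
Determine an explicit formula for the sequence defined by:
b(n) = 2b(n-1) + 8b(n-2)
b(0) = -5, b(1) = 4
Characteristic equation: x² - 2x - 8 = 0, which factors as (x - (-2))(x - (4)) = 0.
Roots r₁ = -2, r₂ = 4 (distinct).
General solution: b(n) = A·(-2)^n + B·(4)^n.
From b(0) = -5: A + B = -5.
From b(1) = 4: -2A + 4B = 4.
Solving: A = -4, B = -1.
So b(n) = - 4 \left(-2\right)^{n} - 4^{n}.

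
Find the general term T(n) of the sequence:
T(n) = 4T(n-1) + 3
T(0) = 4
First-order linear non-homogeneous.
Homogeneous solution: T_h(n) = A·(4)^n.
Try constant particular solution T_p = K: K = 4K + 3 ⇒ K = -1.
General: T(n) = A·(4)^n - 1.
Apply T(0) = 4: A - 1 = 4 ⇒ A = 5.
So T(n) = 5 \cdot 4^{n} - 1.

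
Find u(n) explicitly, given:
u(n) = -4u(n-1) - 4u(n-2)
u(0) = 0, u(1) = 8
Characteristic equation: x² + 4x + 4 = 0, which is (x - (-2))².
Repeated root r = -2.
General solution: u(n) = (A + Bn)·(-2)^n.
From u(0) = 0: A = 0.
From u(1) = 8: (A + B)·(-2) = 8 ⇒ B = -4.
So u(n) = \left(- 4 n\right) \cdot (-2)^n.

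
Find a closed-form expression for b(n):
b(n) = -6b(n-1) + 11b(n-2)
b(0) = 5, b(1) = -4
Characteristic equation: x² + 6x - 11 = 0.
Discriminant Δ = (-6)² + 4·(11) = 80.
Roots r₁,₂ = (-6 ± √80)/2, so r₁ = -3 + 2 \sqrt{5}, r₂ = - 2 \sqrt{5} - 3.
General solution: b(n) = A·r₁^n + B·r₂^n.
From the initial conditions, A + B = 5 and r₁A + r₂B = -4.
Since r₁ - r₂ = √80: A = (-4 - (5)r₂)/√80 = \frac{11 \sqrt{5}}{20} + \frac{5}{2}, and B = 5 - A = \frac{5}{2} - \frac{11 \sqrt{5}}{20}.
So b(n) = \left(\frac{11 \sqrt{5}}{20} + \frac{5}{2}\right)\left(-3 + 2 \sqrt{5}\right)^n + \left(\frac{5}{2} - \frac{11 \sqrt{5}}{20}\right)\left(- 2 \sqrt{5} - 3\right)^n.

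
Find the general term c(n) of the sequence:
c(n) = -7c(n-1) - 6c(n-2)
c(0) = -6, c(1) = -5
Characteristic equation: x² + 7x + 6 = 0, which factors as (x - (-6))(x - (-1)) = 0.
Roots r₁ = -6, r₂ = -1 (distinct).
General solution: c(n) = A·(-6)^n + B·(-1)^n.
From c(0) = -6: A + B = -6.
From c(1) = -5: -6A - B = -5.
Solving: A = \frac{11}{5}, B = - \frac{41}{5}.
So c(n) = - \frac{41 \left(-1\right)^{n}}{5} + \frac{11 \left(-6\right)^{n}}{5}.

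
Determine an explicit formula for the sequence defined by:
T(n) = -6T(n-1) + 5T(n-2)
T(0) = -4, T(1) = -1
Characteristic equation: x² + 6x - 5 = 0.
Discriminant Δ = (-6)² + 4·(5) = 56.
Roots r₁,₂ = (-6 ± √56)/2, so r₁ = -3 + \sqrt{14}, r₂ = - \sqrt{14} - 3.
General solution: T(n) = A·r₁^n + B·r₂^n.
From the initial conditions, A + B = -4 and r₁A + r₂B = -1.
Since r₁ - r₂ = √56: A = (-1 - (-4)r₂)/√56 = -2 - \frac{13 \sqrt{14}}{28}, and B = -4 - A = -2 + \frac{13 \sqrt{14}}{28}.
So T(n) = \left(-2 - \frac{13 \sqrt{14}}{28}\right)\left(-3 + \sqrt{14}\right)^n + \left(-2 + \frac{13 \sqrt{14}}{28}\right)\left(- \sqrt{14} - 3\right)^n.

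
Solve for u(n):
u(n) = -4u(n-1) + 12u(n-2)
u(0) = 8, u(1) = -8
Characteristic equation: x² + 4x - 12 = 0, which factors as (x - (-6))(x - (2)) = 0.
Roots r₁ = -6, r₂ = 2 (distinct).
General solution: u(n) = A·(-6)^n + B·(2)^n.
From u(0) = 8: A + B = 8.
From u(1) = -8: -6A + 2B = -8.
Solving: A = 3, B = 5.
So u(n) = 3 \left(-6\right)^{n} + 5 \cdot 2^{n}.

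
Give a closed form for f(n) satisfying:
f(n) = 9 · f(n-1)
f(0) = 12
Pure geometric recurrence with ratio 9.
By induction f(n) = f(0) · (9)^n = 12 \cdot 9^{n}.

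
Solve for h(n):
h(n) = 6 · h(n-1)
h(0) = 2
Pure geometric recurrence with ratio 6.
By induction h(n) = h(0) · (6)^n = 2 \cdot 6^{n}.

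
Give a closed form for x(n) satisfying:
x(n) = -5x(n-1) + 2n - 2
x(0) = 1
First-order linear with linear forcing.
Homogeneous solution: x_h(n) = A·(-5)^n.
Try particular x_p(n) = pn + q. Substituting:
  pn + q = -5(p(n-1) + q) + 2n - 2.
Matching the n-coefficient: p = -5p + 2 ⇒ p = \frac{1}{3}.
Matching constants: q = 5p - 5q - 2 ⇒ q = - \frac{1}{18}.
General: x(n) = A·(-5)^n + \frac{n}{3} - \frac{1}{18}.
Apply x(0) = 1: A - \frac{1}{18} = 1 ⇒ A = \frac{19}{18}.
So x(n) = \frac{19 \left(-5\right)^{n}}{18} + \frac{n}{3} - \frac{1}{18}.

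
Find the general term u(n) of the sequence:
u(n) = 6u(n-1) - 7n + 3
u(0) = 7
First-order linear with linear forcing.
Homogeneous solution: u_h(n) = A·(6)^n.
Try particular u_p(n) = pn + q. Substituting:
  pn + q = 6(p(n-1) + q) - 7n + 3.
Matching the n-coefficient: p = 6p - 7 ⇒ p = \frac{7}{5}.
Matching constants: q = -6p + 6q + 3 ⇒ q = \frac{27}{25}.
General: u(n) = A·(6)^n + \frac{7 n}{5} + \frac{27}{25}.
Apply u(0) = 7: A + \frac{27}{25} = 7 ⇒ A = \frac{148}{25}.
So u(n) = \frac{148 \cdot 6^{n}}{25} + \frac{7 n}{5} + \frac{27}{25}.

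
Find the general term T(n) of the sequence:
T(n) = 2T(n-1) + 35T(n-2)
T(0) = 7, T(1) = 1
Characteristic equation: x² - 2x - 35 = 0, which factors as (x - (-5))(x - (7)) = 0.
Roots r₁ = -5, r₂ = 7 (distinct).
General solution: T(n) = A·(-5)^n + B·(7)^n.
From T(0) = 7: A + B = 7.
From T(1) = 1: -5A + 7B = 1.
Solving: A = 4, B = 3.
So T(n) = 4 \left(-5\right)^{n} + 3 \cdot 7^{n}.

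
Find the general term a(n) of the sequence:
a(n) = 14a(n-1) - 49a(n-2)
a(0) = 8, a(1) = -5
Characteristic equation: x² - 14x + 49 = 0, which is (x - (7))².
Repeated root r = 7.
General solution: a(n) = (A + Bn)·(7)^n.
From a(0) = 8: A = 8.
From a(1) = -5: (A + B)·(7) = -5 ⇒ B = - \frac{61}{7}.
So a(n) = \left(8 - \frac{61 n}{7}\right) \cdot (7)^n.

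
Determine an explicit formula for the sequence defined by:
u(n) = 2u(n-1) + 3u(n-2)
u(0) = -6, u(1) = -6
Characteristic equation: x² - 2x - 3 = 0, which factors as (x - (-1))(x - (3)) = 0.
Roots r₁ = -1, r₂ = 3 (distinct).
General solution: u(n) = A·(-1)^n + B·(3)^n.
From u(0) = -6: A + B = -6.
From u(1) = -6: -A + 3B = -6.
Solving: A = -3, B = -3.
So u(n) = - 3 \left(-1\right)^{n} - 3 \cdot 3^{n}.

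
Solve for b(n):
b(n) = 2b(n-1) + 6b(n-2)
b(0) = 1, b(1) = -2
Characteristic equation: x² - 2x - 6 = 0.
Discriminant Δ = (2)² + 4·(6) = 28.
Roots r₁,₂ = (2 ± √28)/2, so r₁ = 1 + \sqrt{7}, r₂ = 1 - \sqrt{7}.
General solution: b(n) = A·r₁^n + B·r₂^n.
From the initial conditions, A + B = 1 and r₁A + r₂B = -2.
Since r₁ - r₂ = √28: A = (-2 - (1)r₂)/√28 = \frac{1}{2} - \frac{3 \sqrt{7}}{14}, and B = 1 - A = \frac{1}{2} + \frac{3 \sqrt{7}}{14}.
So b(n) = \left(\frac{1}{2} - \frac{3 \sqrt{7}}{14}\right)\left(1 + \sqrt{7}\right)^n + \left(\frac{1}{2} + \frac{3 \sqrt{7}}{14}\right)\left(1 - \sqrt{7}\right)^n.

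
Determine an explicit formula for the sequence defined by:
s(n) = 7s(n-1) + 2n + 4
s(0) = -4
First-order linear with linear forcing.
Homogeneous solution: s_h(n) = A·(7)^n.
Try particular s_p(n) = pn + q. Substituting:
  pn + q = 7(p(n-1) + q) + 2n + 4.
Matching the n-coefficient: p = 7p + 2 ⇒ p = - \frac{1}{3}.
Matching constants: q = -7p + 7q + 4 ⇒ q = - \frac{19}{18}.
General: s(n) = A·(7)^n - \frac{n}{3} - \frac{19}{18}.
Apply s(0) = -4: A - \frac{19}{18} = -4 ⇒ A = - \frac{53}{18}.
So s(n) = - \frac{53 \cdot 7^{n}}{18} - \frac{n}{3} - \frac{19}{18}.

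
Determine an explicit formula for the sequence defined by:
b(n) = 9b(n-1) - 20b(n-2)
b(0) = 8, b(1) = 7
Characteristic equation: x² - 9x + 20 = 0, which factors as (x - (4))(x - (5)) = 0.
Roots r₁ = 4, r₂ = 5 (distinct).
General solution: b(n) = A·(4)^n + B·(5)^n.
From b(0) = 8: A + B = 8.
From b(1) = 7: 4A + 5B = 7.
Solving: A = 33, B = -25.
So b(n) = 33 \cdot 4^{n} - 25 \cdot 5^{n}.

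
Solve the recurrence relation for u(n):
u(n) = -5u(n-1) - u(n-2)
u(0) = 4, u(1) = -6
Characteristic equation: x² + 5x + 1 = 0.
Discriminant Δ = (-5)² + 4·(-1) = 21.
Roots r₁,₂ = (-5 ± √21)/2, so r₁ = - \frac{5}{2} + \frac{\sqrt{21}}{2}, r₂ = - \frac{5}{2} - \frac{\sqrt{21}}{2}.
General solution: u(n) = A·r₁^n + B·r₂^n.
From the initial conditions, A + B = 4 and r₁A + r₂B = -6.
Since r₁ - r₂ = √21: A = (-6 - (4)r₂)/√21 = \frac{4 \sqrt{21}}{21} + 2, and B = 4 - A = 2 - \frac{4 \sqrt{21}}{21}.
So u(n) = \left(\frac{4 \sqrt{21}}{21} + 2\right)\left(- \frac{5}{2} + \frac{\sqrt{21}}{2}\right)^n + \left(2 - \frac{4 \sqrt{21}}{21}\right)\left(- \frac{5}{2} - \frac{\sqrt{21}}{2}\right)^n.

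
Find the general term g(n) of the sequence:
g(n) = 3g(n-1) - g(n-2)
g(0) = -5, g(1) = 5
Characteristic equation: x² - 3x + 1 = 0.
Discriminant Δ = (3)² + 4·(-1) = 5.
Roots r₁,₂ = (3 ± √5)/2, so r₁ = \frac{\sqrt{5}}{2} + \frac{3}{2}, r₂ = \frac{3}{2} - \frac{\sqrt{5}}{2}.
General solution: g(n) = A·r₁^n + B·r₂^n.
From the initial conditions, A + B = -5 and r₁A + r₂B = 5.
Since r₁ - r₂ = √5: A = (5 - (-5)r₂)/√5 = - \frac{5}{2} + \frac{5 \sqrt{5}}{2}, and B = -5 - A = - \frac{5 \sqrt{5}}{2} - \frac{5}{2}.
So g(n) = \left(- \frac{5}{2} + \frac{5 \sqrt{5}}{2}\right)\left(\frac{\sqrt{5}}{2} + \frac{3}{2}\right)^n + \left(- \frac{5 \sqrt{5}}{2} - \frac{5}{2}\right)\left(\frac{3}{2} - \frac{\sqrt{5}}{2}\right)^n.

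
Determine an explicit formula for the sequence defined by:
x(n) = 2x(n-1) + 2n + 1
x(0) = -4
First-order linear with linear forcing.
Homogeneous solution: x_h(n) = A·(2)^n.
Try particular x_p(n) = pn + q. Substituting:
  pn + q = 2(p(n-1) + q) + 2n + 1.
Matching the n-coefficient: p = 2p + 2 ⇒ p = -2.
Matching constants: q = -2p + 2q + 1 ⇒ q = -5.
General: x(n) = A·(2)^n - 2 n - 5.
Apply x(0) = -4: A - 5 = -4 ⇒ A = 1.
So x(n) = 2^{n} - 2 n - 5.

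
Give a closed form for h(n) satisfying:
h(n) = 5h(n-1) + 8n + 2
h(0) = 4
First-order linear with linear forcing.
Homogeneous solution: h_h(n) = A·(5)^n.
Try particular h_p(n) = pn + q. Substituting:
  pn + q = 5(p(n-1) + q) + 8n + 2.
Matching the n-coefficient: p = 5p + 8 ⇒ p = -2.
Matching constants: q = -5p + 5q + 2 ⇒ q = -3.
General: h(n) = A·(5)^n - 2 n - 3.
Apply h(0) = 4: A - 3 = 4 ⇒ A = 7.
So h(n) = 7 \cdot 5^{n} - 2 n - 3.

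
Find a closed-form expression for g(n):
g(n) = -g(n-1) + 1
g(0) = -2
First-order linear non-homogeneous.
Homogeneous solution: g_h(n) = A·(-1)^n.
Try constant particular solution g_p = K: K = -K + 1 ⇒ K = \frac{1}{2}.
General: g(n) = A·(-1)^n + \frac{1}{2}.
Apply g(0) = -2: A + \frac{1}{2} = -2 ⇒ A = - \frac{5}{2}.
So g(n) = \frac{1}{2} - \frac{5 \left(-1\right)^{n}}{2}.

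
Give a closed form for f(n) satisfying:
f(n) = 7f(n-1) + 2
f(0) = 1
First-order linear non-homogeneous.
Homogeneous solution: f_h(n) = A·(7)^n.
Try constant particular solution f_p = K: K = 7K + 2 ⇒ K = - \frac{1}{3}.
General: f(n) = A·(7)^n - \frac{1}{3}.
Apply f(0) = 1: A - \frac{1}{3} = 1 ⇒ A = \frac{4}{3}.
So f(n) = \frac{4 \cdot 7^{n}}{3} - \frac{1}{3}.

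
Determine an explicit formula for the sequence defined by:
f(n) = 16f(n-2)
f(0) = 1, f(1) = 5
Characteristic equation: x² - 16 = 0, which factors as (x - (-4))(x - (4)) = 0.
Roots r₁ = -4, r₂ = 4 (distinct).
General solution: f(n) = A·(-4)^n + B·(4)^n.
From f(0) = 1: A + B = 1.
From f(1) = 5: -4A + 4B = 5.
Solving: A = - \frac{1}{8}, B = \frac{9}{8}.
So f(n) = - \frac{\left(-4\right)^{n}}{8} + \frac{9 \cdot 4^{n}}{8}.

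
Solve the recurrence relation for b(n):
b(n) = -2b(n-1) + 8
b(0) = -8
First-order linear non-homogeneous.
Homogeneous solution: b_h(n) = A·(-2)^n.
Try constant particular solution b_p = K: K = -2K + 8 ⇒ K = \frac{8}{3}.
General: b(n) = A·(-2)^n + \frac{8}{3}.
Apply b(0) = -8: A + \frac{8}{3} = -8 ⇒ A = - \frac{32}{3}.
So b(n) = \frac{8}{3} - \frac{32 \left(-2\right)^{n}}{3}.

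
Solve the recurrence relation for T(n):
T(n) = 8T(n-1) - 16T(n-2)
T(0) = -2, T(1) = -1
Characteristic equation: x² - 8x + 16 = 0, which is (x - (4))².
Repeated root r = 4.
General solution: T(n) = (A + Bn)·(4)^n.
From T(0) = -2: A = -2.
From T(1) = -1: (A + B)·(4) = -1 ⇒ B = \frac{7}{4}.
So T(n) = \left(\frac{7 n}{4} - 2\right) \cdot (4)^n.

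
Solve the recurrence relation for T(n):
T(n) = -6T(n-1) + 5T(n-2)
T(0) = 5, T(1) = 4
Characteristic equation: x² + 6x - 5 = 0.
Discriminant Δ = (-6)² + 4·(5) = 56.
Roots r₁,₂ = (-6 ± √56)/2, so r₁ = -3 + \sqrt{14}, r₂ = - \sqrt{14} - 3.
General solution: T(n) = A·r₁^n + B·r₂^n.
From the initial conditions, A + B = 5 and r₁A + r₂B = 4.
Since r₁ - r₂ = √56: A = (4 - (5)r₂)/√56 = \frac{5}{2} + \frac{19 \sqrt{14}}{28}, and B = 5 - A = \frac{5}{2} - \frac{19 \sqrt{14}}{28}.
So T(n) = \left(\frac{5}{2} + \frac{19 \sqrt{14}}{28}\right)\left(-3 + \sqrt{14}\right)^n + \left(\frac{5}{2} - \frac{19 \sqrt{14}}{28}\right)\left(- \sqrt{14} - 3\right)^n.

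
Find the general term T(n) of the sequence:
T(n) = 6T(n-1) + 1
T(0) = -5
First-order linear non-homogeneous.
Homogeneous solution: T_h(n) = A·(6)^n.
Try constant particular solution T_p = K: K = 6K + 1 ⇒ K = - \frac{1}{5}.
General: T(n) = A·(6)^n - \frac{1}{5}.
Apply T(0) = -5: A - \frac{1}{5} = -5 ⇒ A = - \frac{24}{5}.
So T(n) = - \frac{24 \cdot 6^{n}}{5} - \frac{1}{5}.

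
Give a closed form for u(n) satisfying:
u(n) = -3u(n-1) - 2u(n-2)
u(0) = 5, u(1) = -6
Characteristic equation: x² + 3x + 2 = 0, which factors as (x - (-2))(x - (-1)) = 0.
Roots r₁ = -2, r₂ = -1 (distinct).
General solution: u(n) = A·(-2)^n + B·(-1)^n.
From u(0) = 5: A + B = 5.
From u(1) = -6: -2A - B = -6.
Solving: A = 1, B = 4.
So u(n) = 4 \left(-1\right)^{n} + \left(-2\right)^{n}.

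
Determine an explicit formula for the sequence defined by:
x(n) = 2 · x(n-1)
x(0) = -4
Pure geometric recurrence with ratio 2.
By induction x(n) = x(0) · (2)^n = - 4 \cdot 2^{n}.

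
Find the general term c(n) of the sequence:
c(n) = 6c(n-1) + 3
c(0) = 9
First-order linear non-homogeneous.
Homogeneous solution: c_h(n) = A·(6)^n.
Try constant particular solution c_p = K: K = 6K + 3 ⇒ K = - \frac{3}{5}.
General: c(n) = A·(6)^n - \frac{3}{5}.
Apply c(0) = 9: A - \frac{3}{5} = 9 ⇒ A = \frac{48}{5}.
So c(n) = \frac{48 \cdot 6^{n}}{5} - \frac{3}{5}.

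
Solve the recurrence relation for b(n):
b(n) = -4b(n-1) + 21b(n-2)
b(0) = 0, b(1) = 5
Characteristic equation: x² + 4x - 21 = 0, which factors as (x - (3))(x - (-7)) = 0.
Roots r₁ = 3, r₂ = -7 (distinct).
General solution: b(n) = A·(3)^n + B·(-7)^n.
From b(0) = 0: A + B = 0.
From b(1) = 5: 3A - 7B = 5.
Solving: A = \frac{1}{2}, B = - \frac{1}{2}.
So b(n) = - \frac{\left(-7\right)^{n}}{2} + \frac{3^{n}}{2}.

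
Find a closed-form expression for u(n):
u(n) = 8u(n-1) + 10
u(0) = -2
First-order linear non-homogeneous.
Homogeneous solution: u_h(n) = A·(8)^n.
Try constant particular solution u_p = K: K = 8K + 10 ⇒ K = - \frac{10}{7}.
General: u(n) = A·(8)^n - \frac{10}{7}.
Apply u(0) = -2: A - \frac{10}{7} = -2 ⇒ A = - \frac{4}{7}.
So u(n) = - \frac{4 \cdot 8^{n}}{7} - \frac{10}{7}.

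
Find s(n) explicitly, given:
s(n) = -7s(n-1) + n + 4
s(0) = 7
First-order linear with linear forcing.
Homogeneous solution: s_h(n) = A·(-7)^n.
Try particular s_p(n) = pn + q. Substituting:
  pn + q = -7(p(n-1) + q) + n + 4.
Matching the n-coefficient: p = -7p + 1 ⇒ p = \frac{1}{8}.
Matching constants: q = 7p - 7q + 4 ⇒ q = \frac{39}{64}.
General: s(n) = A·(-7)^n + \frac{n}{8} + \frac{39}{64}.
Apply s(0) = 7: A + \frac{39}{64} = 7 ⇒ A = \frac{409}{64}.
So s(n) = \frac{409 \left(-7\right)^{n}}{64} + \frac{n}{8} + \frac{39}{64}.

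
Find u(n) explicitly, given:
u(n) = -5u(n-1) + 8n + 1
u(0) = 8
First-order linear with linear forcing.
Homogeneous solution: u_h(n) = A·(-5)^n.
Try particular u_p(n) = pn + q. Substituting:
  pn + q = -5(p(n-1) + q) + 8n + 1.
Matching the n-coefficient: p = -5p + 8 ⇒ p = \frac{4}{3}.
Matching constants: q = 5p - 5q + 1 ⇒ q = \frac{23}{18}.
General: u(n) = A·(-5)^n + \frac{4 n}{3} + \frac{23}{18}.
Apply u(0) = 8: A + \frac{23}{18} = 8 ⇒ A = \frac{121}{18}.
So u(n) = \frac{121 \left(-5\right)^{n}}{18} + \frac{4 n}{3} + \frac{23}{18}.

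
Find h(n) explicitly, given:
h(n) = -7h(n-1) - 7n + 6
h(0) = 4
First-order linear with linear forcing.
Homogeneous solution: h_h(n) = A·(-7)^n.
Try particular h_p(n) = pn + q. Substituting:
  pn + q = -7(p(n-1) + q) - 7n + 6.
Matching the n-coefficient: p = -7p - 7 ⇒ p = - \frac{7}{8}.
Matching constants: q = 7p - 7q + 6 ⇒ q = - \frac{1}{64}.
General: h(n) = A·(-7)^n - \frac{7 n}{8} - \frac{1}{64}.
Apply h(0) = 4: A - \frac{1}{64} = 4 ⇒ A = \frac{257}{64}.
So h(n) = \frac{257 \left(-7\right)^{n}}{64} - \frac{7 n}{8} - \frac{1}{64}.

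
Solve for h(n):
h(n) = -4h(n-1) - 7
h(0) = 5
First-order linear non-homogeneous.
Homogeneous solution: h_h(n) = A·(-4)^n.
Try constant particular solution h_p = K: K = -4K - 7 ⇒ K = - \frac{7}{5}.
General: h(n) = A·(-4)^n - \frac{7}{5}.
Apply h(0) = 5: A - \frac{7}{5} = 5 ⇒ A = \frac{32}{5}.
So h(n) = \frac{32 \left(-4\right)^{n}}{5} - \frac{7}{5}.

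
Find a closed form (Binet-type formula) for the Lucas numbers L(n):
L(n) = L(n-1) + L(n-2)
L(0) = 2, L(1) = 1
This is the Lucas sequence.
Characteristic equation: x² - x - 1 = 0; roots r₁ = \frac{1}{2} + \frac{\sqrt{5}}{2}, r₂ = \frac{1}{2} - \frac{\sqrt{5}}{2}.
General: L(n) = A·r₁^n + B·r₂^n. Solving with L(0)=2, L(1)=1 gives A = 1, B = 1.
So L(n) = 2^{- n} \left(\left(1 - \sqrt{5}\right)^{n} + \left(1 + \sqrt{5}\right)^{n}\right).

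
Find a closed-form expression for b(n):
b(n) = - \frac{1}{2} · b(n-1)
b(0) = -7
Pure geometric recurrence with ratio - \frac{1}{2}.
By induction b(n) = b(0) · (- \frac{1}{2})^n = - 7 \left(- \frac{1}{2}\right)^{n}.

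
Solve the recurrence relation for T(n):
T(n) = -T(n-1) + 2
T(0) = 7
First-order linear non-homogeneous.
Homogeneous solution: T_h(n) = A·(-1)^n.
Try constant particular solution T_p = K: K = -K + 2 ⇒ K = 1.
General: T(n) = A·(-1)^n + 1.
Apply T(0) = 7: A + 1 = 7 ⇒ A = 6.
So T(n) = 6 \left(-1\right)^{n} + 1.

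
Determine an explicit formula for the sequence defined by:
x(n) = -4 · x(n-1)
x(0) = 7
Pure geometric recurrence with ratio -4.
By induction x(n) = x(0) · (-4)^n = 7 \left(-4\right)^{n}.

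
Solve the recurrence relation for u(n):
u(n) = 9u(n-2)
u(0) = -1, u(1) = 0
Characteristic equation: x² - 9 = 0, which factors as (x - (3))(x - (-3)) = 0.
Roots r₁ = 3, r₂ = -3 (distinct).
General solution: u(n) = A·(3)^n + B·(-3)^n.
From u(0) = -1: A + B = -1.
From u(1) = 0: 3A - 3B = 0.
Solving: A = - \frac{1}{2}, B = - \frac{1}{2}.
So u(n) = - \frac{\left(-3\right)^{n}}{2} - \frac{3^{n}}{2}.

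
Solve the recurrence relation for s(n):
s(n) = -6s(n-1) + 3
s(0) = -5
First-order linear non-homogeneous.
Homogeneous solution: s_h(n) = A·(-6)^n.
Try constant particular solution s_p = K: K = -6K + 3 ⇒ K = \frac{3}{7}.
General: s(n) = A·(-6)^n + \frac{3}{7}.
Apply s(0) = -5: A + \frac{3}{7} = -5 ⇒ A = - \frac{38}{7}.
So s(n) = \frac{3}{7} - \frac{38 \left(-6\right)^{n}}{7}.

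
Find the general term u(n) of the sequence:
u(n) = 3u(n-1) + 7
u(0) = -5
First-order linear non-homogeneous.
Homogeneous solution: u_h(n) = A·(3)^n.
Try constant particular solution u_p = K: K = 3K + 7 ⇒ K = - \frac{7}{2}.
General: u(n) = A·(3)^n - \frac{7}{2}.
Apply u(0) = -5: A - \frac{7}{2} = -5 ⇒ A = - \frac{3}{2}.
So u(n) = - \frac{3 \cdot 3^{n}}{2} - \frac{7}{2}.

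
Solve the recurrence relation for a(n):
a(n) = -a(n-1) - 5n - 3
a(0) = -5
First-order linear with linear forcing.
Homogeneous solution: a_h(n) = A·(-1)^n.
Try particular a_p(n) = pn + q. Substituting:
  pn + q = -(p(n-1) + q) - 5n - 3.
Matching the n-coefficient: p = -p - 5 ⇒ p = - \frac{5}{2}.
Matching constants: q = p - q - 3 ⇒ q = - \frac{11}{4}.
General: a(n) = A·(-1)^n - \frac{5 n}{2} - \frac{11}{4}.
Apply a(0) = -5: A - \frac{11}{4} = -5 ⇒ A = - \frac{9}{4}.
So a(n) = - \frac{9 \left(-1\right)^{n}}{4} - \frac{5 n}{2} - \frac{11}{4}.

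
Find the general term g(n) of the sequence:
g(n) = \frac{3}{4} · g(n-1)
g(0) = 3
Pure geometric recurrence with ratio \frac{3}{4}.
By induction g(n) = g(0) · (\frac{3}{4})^n = 3 \left(\frac{3}{4}\right)^{n}.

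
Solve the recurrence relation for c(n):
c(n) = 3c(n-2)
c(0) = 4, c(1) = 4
Characteristic equation: x² - 3 = 0.
Discriminant Δ = (0)² + 4·(3) = 12.
Roots r₁,₂ = (0 ± √12)/2, so r₁ = \sqrt{3}, r₂ = - \sqrt{3}.
General solution: c(n) = A·r₁^n + B·r₂^n.
From the initial conditions, A + B = 4 and r₁A + r₂B = 4.
Since r₁ - r₂ = √12: A = (4 - (4)r₂)/√12 = \frac{2 \sqrt{3}}{3} + 2, and B = 4 - A = 2 - \frac{2 \sqrt{3}}{3}.
So c(n) = \left(\frac{2 \sqrt{3}}{3} + 2\right)\left(\sqrt{3}\right)^n + \left(2 - \frac{2 \sqrt{3}}{3}\right)\left(- \sqrt{3}\right)^n.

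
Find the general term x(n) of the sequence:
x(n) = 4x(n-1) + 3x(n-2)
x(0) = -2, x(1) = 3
Characteristic equation: x² - 4x - 3 = 0.
Discriminant Δ = (4)² + 4·(3) = 28.
Roots r₁,₂ = (4 ± √28)/2, so r₁ = 2 + \sqrt{7}, r₂ = 2 - \sqrt{7}.
General solution: x(n) = A·r₁^n + B·r₂^n.
From the initial conditions, A + B = -2 and r₁A + r₂B = 3.
Since r₁ - r₂ = √28: A = (3 - (-2)r₂)/√28 = -1 + \frac{\sqrt{7}}{2}, and B = -2 - A = - \frac{\sqrt{7}}{2} - 1.
So x(n) = \left(-1 + \frac{\sqrt{7}}{2}\right)\left(2 + \sqrt{7}\right)^n + \left(- \frac{\sqrt{7}}{2} - 1\right)\left(2 - \sqrt{7}\right)^n.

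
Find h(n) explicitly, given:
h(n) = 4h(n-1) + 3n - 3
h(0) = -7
First-order linear with linear forcing.
Homogeneous solution: h_h(n) = A·(4)^n.
Try particular h_p(n) = pn + q. Substituting:
  pn + q = 4(p(n-1) + q) + 3n - 3.
Matching the n-coefficient: p = 4p + 3 ⇒ p = -1.
Matching constants: q = -4p + 4q - 3 ⇒ q = - \frac{1}{3}.
General: h(n) = A·(4)^n - n - \frac{1}{3}.
Apply h(0) = -7: A - \frac{1}{3} = -7 ⇒ A = - \frac{20}{3}.
So h(n) = - \frac{20 \cdot 4^{n}}{3} - n - \frac{1}{3}.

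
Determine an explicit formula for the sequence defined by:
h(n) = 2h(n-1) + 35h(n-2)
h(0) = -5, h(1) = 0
Characteristic equation: x² - 2x - 35 = 0, which factors as (x - (7))(x - (-5)) = 0.
Roots r₁ = 7, r₂ = -5 (distinct).
General solution: h(n) = A·(7)^n + B·(-5)^n.
From h(0) = -5: A + B = -5.
From h(1) = 0: 7A - 5B = 0.
Solving: A = - \frac{25}{12}, B = - \frac{35}{12}.
So h(n) = - \frac{35 \left(-5\right)^{n}}{12} - \frac{25 \cdot 7^{n}}{12}.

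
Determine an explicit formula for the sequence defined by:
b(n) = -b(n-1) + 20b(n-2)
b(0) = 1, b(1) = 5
Characteristic equation: x² + x - 20 = 0, which factors as (x - (4))(x - (-5)) = 0.
Roots r₁ = 4, r₂ = -5 (distinct).
General solution: b(n) = A·(4)^n + B·(-5)^n.
From b(0) = 1: A + B = 1.
From b(1) = 5: 4A - 5B = 5.
Solving: A = \frac{10}{9}, B = - \frac{1}{9}.
So b(n) = - \frac{\left(-5\right)^{n}}{9} + \frac{10 \cdot 4^{n}}{9}.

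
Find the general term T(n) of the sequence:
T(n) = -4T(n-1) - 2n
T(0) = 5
First-order linear with linear forcing.
Homogeneous solution: T_h(n) = A·(-4)^n.
Try particular T_p(n) = pn + q. Substituting:
  pn + q = -4(p(n-1) + q) - 2n.
Matching the n-coefficient: p = -4p - 2 ⇒ p = - \frac{2}{5}.
Matching constants: q = 4p - 4q ⇒ q = - \frac{8}{25}.
General: T(n) = A·(-4)^n - \frac{2 n}{5} - \frac{8}{25}.
Apply T(0) = 5: A - \frac{8}{25} = 5 ⇒ A = \frac{133}{25}.
So T(n) = \frac{133 \left(-4\right)^{n}}{25} - \frac{2 n}{5} - \frac{8}{25}.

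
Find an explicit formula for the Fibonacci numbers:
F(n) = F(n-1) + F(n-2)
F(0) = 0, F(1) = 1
This is the Fibonacci sequence.
Characteristic equation: x² - x - 1 = 0; roots r₁ = \frac{1}{2} + \frac{\sqrt{5}}{2}, r₂ = \frac{1}{2} - \frac{\sqrt{5}}{2}.
General: F(n) = A·r₁^n + B·r₂^n. Solving with F(0)=0, F(1)=1 gives A = \frac{\sqrt{5}}{5}, B = - \frac{\sqrt{5}}{5}.
So F(n) = \frac{2^{- n} \sqrt{5} \left(- \left(1 - \sqrt{5}\right)^{n} + \left(1 + \sqrt{5}\right)^{n}\right)}{5}.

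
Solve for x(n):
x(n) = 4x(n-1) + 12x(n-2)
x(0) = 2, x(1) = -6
Characteristic equation: x² - 4x - 12 = 0, which factors as (x - (-2))(x - (6)) = 0.
Roots r₁ = -2, r₂ = 6 (distinct).
General solution: x(n) = A·(-2)^n + B·(6)^n.
From x(0) = 2: A + B = 2.
From x(1) = -6: -2A + 6B = -6.
Solving: A = \frac{9}{4}, B = - \frac{1}{4}.
So x(n) = \frac{9 \left(-2\right)^{n}}{4} - \frac{6^{n}}{4}.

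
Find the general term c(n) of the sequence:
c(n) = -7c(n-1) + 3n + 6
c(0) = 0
First-order linear with linear forcing.
Homogeneous solution: c_h(n) = A·(-7)^n.
Try particular c_p(n) = pn + q. Substituting:
  pn + q = -7(p(n-1) + q) + 3n + 6.
Matching the n-coefficient: p = -7p + 3 ⇒ p = \frac{3}{8}.
Matching constants: q = 7p - 7q + 6 ⇒ q = \frac{69}{64}.
General: c(n) = A·(-7)^n + \frac{3 n}{8} + \frac{69}{64}.
Apply c(0) = 0: A + \frac{69}{64} = 0 ⇒ A = - \frac{69}{64}.
So c(n) = - \frac{69 \left(-7\right)^{n}}{64} + \frac{3 n}{8} + \frac{69}{64}.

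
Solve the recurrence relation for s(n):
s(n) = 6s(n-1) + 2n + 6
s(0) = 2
First-order linear with linear forcing.
Homogeneous solution: s_h(n) = A·(6)^n.
Try particular s_p(n) = pn + q. Substituting:
  pn + q = 6(p(n-1) + q) + 2n + 6.
Matching the n-coefficient: p = 6p + 2 ⇒ p = - \frac{2}{5}.
Matching constants: q = -6p + 6q + 6 ⇒ q = - \frac{42}{25}.
General: s(n) = A·(6)^n - \frac{2 n}{5} - \frac{42}{25}.
Apply s(0) = 2: A - \frac{42}{25} = 2 ⇒ A = \frac{92}{25}.
So s(n) = \frac{92 \cdot 6^{n}}{25} - \frac{2 n}{5} - \frac{42}{25}.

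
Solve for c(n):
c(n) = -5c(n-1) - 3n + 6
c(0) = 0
First-order linear with linear forcing.
Homogeneous solution: c_h(n) = A·(-5)^n.
Try particular c_p(n) = pn + q. Substituting:
  pn + q = -5(p(n-1) + q) - 3n + 6.
Matching the n-coefficient: p = -5p - 3 ⇒ p = - \frac{1}{2}.
Matching constants: q = 5p - 5q + 6 ⇒ q = \frac{7}{12}.
General: c(n) = A·(-5)^n - \frac{n}{2} + \frac{7}{12}.
Apply c(0) = 0: A + \frac{7}{12} = 0 ⇒ A = - \frac{7}{12}.
So c(n) = - \frac{7 \left(-5\right)^{n}}{12} - \frac{n}{2} + \frac{7}{12}.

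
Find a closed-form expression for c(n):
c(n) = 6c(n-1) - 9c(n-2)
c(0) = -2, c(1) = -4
Characteristic equation: x² - 6x + 9 = 0, which is (x - (3))².
Repeated root r = 3.
General solution: c(n) = (A + Bn)·(3)^n.
From c(0) = -2: A = -2.
From c(1) = -4: (A + B)·(3) = -4 ⇒ B = \frac{2}{3}.
So c(n) = \left(\frac{2 n}{3} - 2\right) \cdot (3)^n.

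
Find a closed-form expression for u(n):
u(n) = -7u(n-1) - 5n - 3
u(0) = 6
First-order linear with linear forcing.
Homogeneous solution: u_h(n) = A·(-7)^n.
Try particular u_p(n) = pn + q. Substituting:
  pn + q = -7(p(n-1) + q) - 5n - 3.
Matching the n-coefficient: p = -7p - 5 ⇒ p = - \frac{5}{8}.
Matching constants: q = 7p - 7q - 3 ⇒ q = - \frac{59}{64}.
General: u(n) = A·(-7)^n - \frac{5 n}{8} - \frac{59}{64}.
Apply u(0) = 6: A - \frac{59}{64} = 6 ⇒ A = \frac{443}{64}.
So u(n) = \frac{443 \left(-7\right)^{n}}{64} - \frac{5 n}{8} - \frac{59}{64}.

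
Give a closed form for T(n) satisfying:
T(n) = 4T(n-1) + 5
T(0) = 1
First-order linear non-homogeneous.
Homogeneous solution: T_h(n) = A·(4)^n.
Try constant particular solution T_p = K: K = 4K + 5 ⇒ K = - \frac{5}{3}.
General: T(n) = A·(4)^n - \frac{5}{3}.
Apply T(0) = 1: A - \frac{5}{3} = 1 ⇒ A = \frac{8}{3}.
So T(n) = \frac{8 \cdot 4^{n}}{3} - \frac{5}{3}.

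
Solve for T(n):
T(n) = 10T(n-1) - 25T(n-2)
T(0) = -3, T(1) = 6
Characteristic equation: x² - 10x + 25 = 0, which is (x - (5))².
Repeated root r = 5.
General solution: T(n) = (A + Bn)·(5)^n.
From T(0) = -3: A = -3.
From T(1) = 6: (A + B)·(5) = 6 ⇒ B = \frac{21}{5}.
So T(n) = \left(\frac{21 n}{5} - 3\right) \cdot (5)^n.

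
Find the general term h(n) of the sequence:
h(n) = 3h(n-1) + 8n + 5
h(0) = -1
First-order linear with linear forcing.
Homogeneous solution: h_h(n) = A·(3)^n.
Try particular h_p(n) = pn + q. Substituting:
  pn + q = 3(p(n-1) + q) + 8n + 5.
Matching the n-coefficient: p = 3p + 8 ⇒ p = -4.
Matching constants: q = -3p + 3q + 5 ⇒ q = - \frac{17}{2}.
General: h(n) = A·(3)^n - 4 n - \frac{17}{2}.
Apply h(0) = -1: A - \frac{17}{2} = -1 ⇒ A = \frac{15}{2}.
So h(n) = \frac{15 \cdot 3^{n}}{2} - 4 n - \frac{17}{2}.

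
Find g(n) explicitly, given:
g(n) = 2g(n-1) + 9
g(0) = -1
First-order linear non-homogeneous.
Homogeneous solution: g_h(n) = A·(2)^n.
Try constant particular solution g_p = K: K = 2K + 9 ⇒ K = -9.
General: g(n) = A·(2)^n - 9.
Apply g(0) = -1: A - 9 = -1 ⇒ A = 8.
So g(n) = 8 \cdot 2^{n} - 9.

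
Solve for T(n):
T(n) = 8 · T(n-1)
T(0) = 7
Pure geometric recurrence with ratio 8.
By induction T(n) = T(0) · (8)^n = 7 \cdot 8^{n}.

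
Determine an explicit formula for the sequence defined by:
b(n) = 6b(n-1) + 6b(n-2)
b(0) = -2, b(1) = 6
Characteristic equation: x² - 6x - 6 = 0.
Discriminant Δ = (6)² + 4·(6) = 60.
Roots r₁,₂ = (6 ± √60)/2, so r₁ = 3 + \sqrt{15}, r₂ = 3 - \sqrt{15}.
General solution: b(n) = A·r₁^n + B·r₂^n.
From the initial conditions, A + B = -2 and r₁A + r₂B = 6.
Since r₁ - r₂ = √60: A = (6 - (-2)r₂)/√60 = -1 + \frac{2 \sqrt{15}}{5}, and B = -2 - A = - \frac{2 \sqrt{15}}{5} - 1.
So b(n) = \left(-1 + \frac{2 \sqrt{15}}{5}\right)\left(3 + \sqrt{15}\right)^n + \left(- \frac{2 \sqrt{15}}{5} - 1\right)\left(3 - \sqrt{15}\right)^n.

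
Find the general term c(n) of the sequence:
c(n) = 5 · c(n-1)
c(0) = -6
Pure geometric recurrence with ratio 5.
By induction c(n) = c(0) · (5)^n = - 6 \cdot 5^{n}.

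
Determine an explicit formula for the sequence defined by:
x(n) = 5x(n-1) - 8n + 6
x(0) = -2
First-order linear with linear forcing.
Homogeneous solution: x_h(n) = A·(5)^n.
Try particular x_p(n) = pn + q. Substituting:
  pn + q = 5(p(n-1) + q) - 8n + 6.
Matching the n-coefficient: p = 5p - 8 ⇒ p = 2.
Matching constants: q = -5p + 5q + 6 ⇒ q = 1.
General: x(n) = A·(5)^n + 2 n + 1.
Apply x(0) = -2: A + 1 = -2 ⇒ A = -3.
So x(n) = - 3 \cdot 5^{n} + 2 n + 1.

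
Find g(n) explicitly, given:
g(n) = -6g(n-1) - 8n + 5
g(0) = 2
First-order linear with linear forcing.
Homogeneous solution: g_h(n) = A·(-6)^n.
Try particular g_p(n) = pn + q. Substituting:
  pn + q = -6(p(n-1) + q) - 8n + 5.
Matching the n-coefficient: p = -6p - 8 ⇒ p = - \frac{8}{7}.
Matching constants: q = 6p - 6q + 5 ⇒ q = - \frac{13}{49}.
General: g(n) = A·(-6)^n - \frac{8 n}{7} - \frac{13}{49}.
Apply g(0) = 2: A - \frac{13}{49} = 2 ⇒ A = \frac{111}{49}.
So g(n) = \frac{111 \left(-6\right)^{n}}{49} - \frac{8 n}{7} - \frac{13}{49}.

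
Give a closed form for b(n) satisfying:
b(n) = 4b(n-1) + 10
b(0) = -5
First-order linear non-homogeneous.
Homogeneous solution: b_h(n) = A·(4)^n.
Try constant particular solution b_p = K: K = 4K + 10 ⇒ K = - \frac{10}{3}.
General: b(n) = A·(4)^n - \frac{10}{3}.
Apply b(0) = -5: A - \frac{10}{3} = -5 ⇒ A = - \frac{5}{3}.
So b(n) = - \frac{5 \cdot 4^{n}}{3} - \frac{10}{3}.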